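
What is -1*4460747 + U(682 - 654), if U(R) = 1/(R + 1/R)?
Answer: -3501686367/785 ≈ -4.4607e+6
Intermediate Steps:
-1*4460747 + U(682 - 654) = -1*4460747 + (682 - 654)/(1 + (682 - 654)²) = -4460747 + 28/(1 + 28²) = -4460747 + 28/(1 + 784) = -4460747 + 28/785 = -3501686367/785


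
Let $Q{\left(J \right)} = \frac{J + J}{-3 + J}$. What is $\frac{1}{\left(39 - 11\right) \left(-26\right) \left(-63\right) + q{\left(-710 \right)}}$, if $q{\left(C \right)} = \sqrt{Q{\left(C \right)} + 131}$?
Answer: $\frac{32701032}{1499800036825} - \frac{\sqrt{67608799}}{1499800036825} \approx 2.1798 \cdot 10^{-5}$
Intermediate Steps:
$Q{\left(J \right)} = \frac{2 J}{-3 + J}$
$q{\left(C \right)} = \sqrt{131 + \frac{2 C}{-3 + C}}$ ($q{\left(C \right)} = \sqrt{\frac{2 C}{-3 + C} + 131} = \sqrt{131 + \frac{2 C}{-3 + C}}$)
$\frac{1}{\left(39 - 11\right) \left(-26\right) \left(-63\right) + q{\left(-710 \right)}} = \frac{1}{\left(39 - 11\right) \left(-26\right) \left(-63\right) + \sqrt{\frac{-393 + 133 \left(-710\right)}{-3 - 710}}} = \frac{1}{28 \left(-26\right) \left(-63\right) + \sqrt{\frac{-393 - 94430}{-713}}} = \frac{1}{\left(-728\right) \left(-63\right) + \sqrt{\left(- \frac{1}{713}\right) \left(-94823\right)}} = \frac{1}{45864 + \sqrt{\frac{94823}{713}}} = \frac{1}{45864 + \frac{\sqrt{67608799}}{713}}$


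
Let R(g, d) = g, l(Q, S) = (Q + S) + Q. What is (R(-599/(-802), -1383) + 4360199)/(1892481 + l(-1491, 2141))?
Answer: 3496880197/1517095280 ≈ 2.3050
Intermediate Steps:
l(Q, S) = S + 2*Q
(R(-599/(-802), -1383) + 4360199)/(1892481 + l(-1491, 2141)) = (-599/(-802) + 4360199)/(1892481 + (2141 + 2*(-1491))) = (-599*(-1/802) + 4360199)/(1892481 + (2141 - 2982)) = (599/802 + 4360199)/(1892481 - 841) = (3496880197/802)/1891640 = (3496880197/802)*(1/1891640) = 3496880197/1517095280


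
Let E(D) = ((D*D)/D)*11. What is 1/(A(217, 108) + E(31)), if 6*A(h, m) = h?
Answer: 6/2263 ≈ 0.0026513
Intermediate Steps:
A(h, m) = h/6
E(D) = 11*D (E(D) = (D²/D)*11 = D*11 = 11*D)
1/(A(217, 108) + E(31)) = 1/((⅙)*217 + 11*31) = 1/(217/6 + 341) = 1/(2263/6) = 6/2263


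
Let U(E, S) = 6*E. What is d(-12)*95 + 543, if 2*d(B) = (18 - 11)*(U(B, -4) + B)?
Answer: -27387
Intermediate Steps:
d(B) = 49*B/2 (d(B) = ((18 - 11)*(6*B + B))/2 = (7*(7*B))/2 = (49*B)/2 = 49*B/2)
d(-12)*95 + 543 = ((49/2)*(-12))*95 + 543 = -294*95 + 543 = -27930 + 543 = -27387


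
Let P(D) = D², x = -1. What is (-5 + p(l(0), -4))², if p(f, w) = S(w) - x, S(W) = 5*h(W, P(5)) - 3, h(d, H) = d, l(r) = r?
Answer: 729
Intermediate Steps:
S(W) = -3 + 5*W (S(W) = 5*W - 3 = -3 + 5*W)
p(f, w) = -2 + 5*w (p(f, w) = (-3 + 5*w) - 1*(-1) = (-3 + 5*w) + 1 = -2 + 5*w)
(-5 + p(l(0), -4))² = (-5 + (-2 + 5*(-4)))² = (-5 + (-2 - 20))² = (-5 - 22)² = (-27)² = 729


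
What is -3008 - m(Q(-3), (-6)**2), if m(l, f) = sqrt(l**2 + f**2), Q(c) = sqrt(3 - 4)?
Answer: -3008 - sqrt(1295) ≈ -3044.0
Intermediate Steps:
Q(c) = I (Q(c) = sqrt(-1) = I)
m(l, f) = sqrt(f**2 + l**2)
-3008 - m(Q(-3), (-6)**2) = -3008 - sqrt(((-6)**2)**2 + I**2) = -3008 - sqrt(36**2 - 1) = -3008 - sqrt(1296 - 1) = -3008 - sqrt(1295)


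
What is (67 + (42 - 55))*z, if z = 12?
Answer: 648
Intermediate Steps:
(67 + (42 - 55))*z = (67 + (42 - 55))*12 = (67 - 13)*12 = 54*12 = 648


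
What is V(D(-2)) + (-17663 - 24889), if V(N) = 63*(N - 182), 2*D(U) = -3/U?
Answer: -215883/4 ≈ -53971.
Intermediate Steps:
D(U) = -3/(2*U) (D(U) = (-3/U)/2 = -3/(2*U))
V(N) = -11466 + 63*N (V(N) = 63*(-182 + N) = -11466 + 63*N)
V(D(-2)) + (-17663 - 24889) = (-11466 + 63*(-3/2/(-2))) + (-17663 - 24889) = (-11466 + 63*(-3/2*(-½))) - 42552 = (-11466 + 63*(¾)) - 42552 = (-11466 + 189/4) - 42552 = -45675/4 - 42552 = -215883/4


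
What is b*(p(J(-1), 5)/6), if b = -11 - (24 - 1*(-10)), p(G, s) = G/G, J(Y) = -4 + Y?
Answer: -15/2 ≈ -7.5000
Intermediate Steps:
p(G, s) = 1
b = -45 (b = -11 - (24 + 10) = -11 - 1*34 = -11 - 34 = -45)
b*(p(J(-1), 5)/6) = -45/6 = -45*⅙ = -15/2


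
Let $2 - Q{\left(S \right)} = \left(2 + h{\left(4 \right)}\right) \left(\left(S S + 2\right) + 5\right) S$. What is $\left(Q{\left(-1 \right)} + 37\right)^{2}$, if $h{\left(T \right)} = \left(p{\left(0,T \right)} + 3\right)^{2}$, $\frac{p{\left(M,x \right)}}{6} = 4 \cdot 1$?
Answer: $34656769$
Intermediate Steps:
$p{\left(M,x \right)} = 24$ ($p{\left(M,x \right)} = 6 \cdot 4 \cdot 1 = 6 \cdot 4 = 24$)
$h{\left(T \right)} = 729$ ($h{\left(T \right)} = \left(24 + 3\right)^{2} = 27^{2} = 729$)
$Q{\left(S \right)} = 2 - 731 S \left(7 + S^{2}\right)$ ($Q{\left(S \right)} = 2 - \left(2 + 729\right) \left(\left(S S + 2\right) + 5\right) S = 2 - 731 \left(\left(S^{2} + 2\right) + 5\right) S = 2 - 731 \left(\left(2 + S^{2}\right) + 5\right) S = 2 - 731 \left(7 + S^{2}\right) S = 2 - 731 S \left(7 + S^{2}\right)$)
$\left(Q{\left(-1 \right)} + 37\right)^{2} = \left(\left(2 - -5117 - 731 \left(-1\right)^{3}\right) + 37\right)^{2} = \left(\left(2 + 5117 - -731\right) + 37\right)^{2} = \left(\left(2 + 5117 + 731\right) + 37\right)^{2} = \left(5850 + 37\right)^{2} = 5887^{2} = 34656769$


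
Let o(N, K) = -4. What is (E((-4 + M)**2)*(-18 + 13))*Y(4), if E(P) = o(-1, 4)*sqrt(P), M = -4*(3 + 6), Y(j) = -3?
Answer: -2400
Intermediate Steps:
M = -36 (M = -4*9 = -36)
E(P) = -4*sqrt(P)
(E((-4 + M)**2)*(-18 + 13))*Y(4) = ((-4*sqrt((-4 - 36)**2))*(-18 + 13))*(-3) = (-4*sqrt((-40)**2)*(-5))*(-3) = (-4*sqrt(1600)*(-5))*(-3) = (-4*40*(-5))*(-3) = -160*(-5)*(-3) = 800*(-3) = -2400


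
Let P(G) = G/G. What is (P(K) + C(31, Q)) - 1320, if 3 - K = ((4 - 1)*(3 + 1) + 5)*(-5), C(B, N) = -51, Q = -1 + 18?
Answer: -1370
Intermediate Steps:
Q = 17
K = 88 (K = 3 - ((4 - 1)*(3 + 1) + 5)*(-5) = 3 - (3*4 + 5)*(-5) = 3 - (12 + 5)*(-5) = 3 - 17*(-5) = 3 - 1*(-85) = 3 + 85 = 88)
P(G) = 1
(P(K) + C(31, Q)) - 1320 = (1 - 51) - 1320 = -50 - 1320 = -1370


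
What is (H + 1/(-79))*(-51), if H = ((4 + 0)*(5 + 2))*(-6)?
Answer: 676923/79 ≈ 8568.6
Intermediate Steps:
H = -168 (H = (4*7)*(-6) = 28*(-6) = -168)
(H + 1/(-79))*(-51) = (-168 + 1/(-79))*(-51) = (-168 - 1/79)*(-51) = -13273/79*(-51) = 676923/79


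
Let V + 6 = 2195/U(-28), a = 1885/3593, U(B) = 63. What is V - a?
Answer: 6409726/226359 ≈ 28.317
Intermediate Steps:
a = 1885/3593 (a = 1885*(1/3593) = 1885/3593 ≈ 0.52463)
V = 1817/63 (V = -6 + 2195/63 = 1817/63 ≈ 28.841)
V - a = 1817/63 - 1*1885/3593 = 1817/63 - 1885/3593 = 6409726/226359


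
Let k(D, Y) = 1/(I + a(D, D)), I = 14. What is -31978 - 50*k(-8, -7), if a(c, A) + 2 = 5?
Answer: -543676/17 ≈ -31981.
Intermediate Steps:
a(c, A) = 3 (a(c, A) = -2 + 5 = 3)
k(D, Y) = 1/17 (k(D, Y) = 1/(14 + 3) = 1/17)
-31978 - 50*k(-8, -7) = -31978 - 50/17 = -543676/17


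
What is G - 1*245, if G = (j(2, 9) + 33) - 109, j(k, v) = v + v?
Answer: -303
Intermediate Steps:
j(k, v) = 2*v
G = -58 (G = (2*9 + 33) - 109 = (18 + 33) - 109 = 51 - 109 = -58)
G - 1*245 = -58 - 1*245 = -58 - 245 = -303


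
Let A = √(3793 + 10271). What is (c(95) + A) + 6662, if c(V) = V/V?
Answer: 6663 + 4*√879 ≈ 6781.6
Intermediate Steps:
c(V) = 1
A = 4*√879 (A = √14064 = 4*√879 ≈ 118.59)
(c(95) + A) + 6662 = (1 + 4*√879) + 6662 = 6663 + 4*√879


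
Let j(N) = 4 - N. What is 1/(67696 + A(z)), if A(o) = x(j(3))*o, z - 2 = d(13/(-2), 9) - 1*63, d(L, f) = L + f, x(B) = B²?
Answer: 2/135275 ≈ 1.4785e-5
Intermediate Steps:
z = -117/2 (z = 2 + ((13/(-2) + 9) - 1*63) = 2 + ((13*(-½) + 9) - 63) = 2 + ((-13/2 + 9) - 63) = 2 + (5/2 - 63) = 2 - 121/2 = -117/2 ≈ -58.500)
A(o) = o (A(o) = (4 - 1*3)²*o = (4 - 3)²*o = 1²*o = 1*o = o)
1/(67696 + A(z)) = 1/(67696 - 117/2) = 1/(135275/2) = 2/135275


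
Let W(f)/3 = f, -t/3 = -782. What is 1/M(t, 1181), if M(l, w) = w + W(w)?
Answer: 1/4724 ≈ 0.00021168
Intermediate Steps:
t = 2346 (t = -3*(-782) = 2346)
W(f) = 3*f
M(l, w) = 4*w (M(l, w) = w + 3*w = 4*w)
1/M(t, 1181) = 1/(4*1181) = 1/4724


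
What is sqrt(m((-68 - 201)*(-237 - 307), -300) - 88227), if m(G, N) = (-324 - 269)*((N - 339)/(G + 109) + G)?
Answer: 2*I*sqrt(51748025304589510)/48815 ≈ 9320.2*I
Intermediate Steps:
m(G, N) = -593*G - 593*(-339 + N)/(109 + G) (m(G, N) = -593*((-339 + N)/(109 + G) + G) = -593*(G + (-339 + N)/(109 + G)) = -593*G - 593*(-339 + N)/(109 + G))
sqrt(m((-68 - 201)*(-237 - 307), -300) - 88227) = sqrt(593*(339 - 1*(-300) - ((-68 - 201)*(-237 - 307))**2 - 109*(-68 - 201)*(-237 - 307))/(109 + (-68 - 201)*(-237 - 307)) - 88227) = sqrt(593*(339 + 300 - (-269*(-544))**2 - (-29321)*(-544))/(109 - 269*(-544)) - 88227) = sqrt(593*(339 + 300 - 1*146336**2 - 109*146336)/(109 + 146336) - 88227) = sqrt(593*(339 + 300 - 1*21414224896 - 15950624)/146445 - 88227) = sqrt(593*(1/146445)*(339 + 300 - 21414224896 - 15950624) - 88227) = sqrt(593*(1/146445)*(-21430174881) - 88227) = sqrt(-4236031234811/48815 - 88227) = sqrt(-4240338035816/48815) = 2*I*sqrt(51748025304589510)/48815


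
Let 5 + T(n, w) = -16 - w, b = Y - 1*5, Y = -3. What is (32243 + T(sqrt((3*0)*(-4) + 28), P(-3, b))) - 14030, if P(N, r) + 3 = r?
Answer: 18203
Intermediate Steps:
b = -8 (b = -3 - 1*5 = -3 - 5 = -8)
P(N, r) = -3 + r
T(n, w) = -21 - w (T(n, w) = -5 + (-16 - w) = -21 - w)
(32243 + T(sqrt((3*0)*(-4) + 28), P(-3, b))) - 14030 = (32243 + (-21 - (-3 - 8))) - 14030 = (32243 + (-21 - 1*(-11))) - 14030 = (32243 + (-21 + 11)) - 14030 = (32243 - 10) - 14030 = 32233 - 14030 = 18203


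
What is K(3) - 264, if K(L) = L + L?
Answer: -258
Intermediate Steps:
K(L) = 2*L
K(3) - 264 = 2*3 - 264 = 6 - 264 = -258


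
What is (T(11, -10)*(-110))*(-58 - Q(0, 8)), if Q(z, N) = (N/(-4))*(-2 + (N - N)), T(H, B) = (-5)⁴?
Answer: 4262500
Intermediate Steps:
T(H, B) = 625
Q(z, N) = N/2 (Q(z, N) = (N*(-¼))*(-2 + 0) = -N/4*(-2) = N/2)
(T(11, -10)*(-110))*(-58 - Q(0, 8)) = (625*(-110))*(-58 - 8/2) = -68750*(-58 - 1*4) = -68750*(-58 - 4) = -68750*(-62) = 4262500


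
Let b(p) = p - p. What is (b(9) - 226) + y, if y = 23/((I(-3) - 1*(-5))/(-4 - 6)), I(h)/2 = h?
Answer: 4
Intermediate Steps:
b(p) = 0
I(h) = 2*h
y = 230 (y = 23/((2*(-3) - 1*(-5))/(-4 - 6)) = 23/((-6 + 5)/(-10)) = 23/(-1*(-⅒)) = 23/(⅒) = 10*23 = 230)
(b(9) - 226) + y = (0 - 226) + 230 = -226 + 230 = 4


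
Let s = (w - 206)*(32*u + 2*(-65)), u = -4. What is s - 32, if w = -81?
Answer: 74014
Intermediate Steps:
s = 74046 (s = (-81 - 206)*(32*(-4) + 2*(-65)) = -287*(-128 - 130) = -287*(-258) = 74046)
s - 32 = 74046 - 32 = 74014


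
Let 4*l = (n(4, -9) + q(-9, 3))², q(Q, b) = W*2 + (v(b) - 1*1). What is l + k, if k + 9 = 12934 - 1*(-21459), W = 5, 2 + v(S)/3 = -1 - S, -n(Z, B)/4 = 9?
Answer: 139561/4 ≈ 34890.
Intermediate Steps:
n(Z, B) = -36 (n(Z, B) = -4*9 = -36)
v(S) = -9 - 3*S (v(S) = -6 + 3*(-1 - S) = -6 + (-3 - 3*S) = -9 - 3*S)
q(Q, b) = -3*b (q(Q, b) = 5*2 + ((-9 - 3*b) - 1*1) = 10 + ((-9 - 3*b) - 1) = 10 + (-10 - 3*b) = -3*b)
l = 2025/4 (l = (-36 - 3*3)²/4 = (-36 - 9)²/4 = (¼)*(-45)² = (¼)*2025 = 2025/4 ≈ 506.25)
k = 34384 (k = -9 + (12934 - 1*(-21459)) = -9 + (12934 + 21459) = -9 + 34393 = 34384)
l + k = 2025/4 + 34384 = 139561/4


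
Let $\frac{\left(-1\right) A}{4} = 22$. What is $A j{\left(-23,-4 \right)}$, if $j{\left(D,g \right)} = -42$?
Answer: $3696$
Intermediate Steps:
$A = -88$ ($A = \left(-4\right) 22 = -88$)
$A j{\left(-23,-4 \right)} = \left(-88\right) \left(-42\right) = 3696$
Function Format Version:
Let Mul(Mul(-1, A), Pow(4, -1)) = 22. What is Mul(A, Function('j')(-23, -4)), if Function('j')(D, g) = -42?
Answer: 3696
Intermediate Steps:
A = -88 (A = Mul(-4, 22) = -88)
Mul(A, Function('j')(-23, -4)) = Mul(-88, -42) = 3696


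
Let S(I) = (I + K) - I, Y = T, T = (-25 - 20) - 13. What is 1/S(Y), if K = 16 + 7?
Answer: 1/23 ≈ 0.043478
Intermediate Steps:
K = 23
T = -58 (T = -45 - 13 = -58)
Y = -58
S(I) = 23 (S(I) = (I + 23) - I = (23 + I) - I = 23)
1/S(Y) = 1/23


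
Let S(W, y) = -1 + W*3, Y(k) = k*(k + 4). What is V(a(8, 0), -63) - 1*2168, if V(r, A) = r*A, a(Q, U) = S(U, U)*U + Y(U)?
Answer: -2168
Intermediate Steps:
Y(k) = k*(4 + k)
S(W, y) = -1 + 3*W
a(Q, U) = U*(-1 + 3*U) + U*(4 + U) (a(Q, U) = (-1 + 3*U)*U + U*(4 + U) = U*(-1 + 3*U) + U*(4 + U))
V(r, A) = A*r
V(a(8, 0), -63) - 1*2168 = -0*(3 + 4*0) - 1*2168 = -0*(3 + 0) - 2168 = -0*3 - 2168 = -63*0 - 2168 = 0 - 2168 = -2168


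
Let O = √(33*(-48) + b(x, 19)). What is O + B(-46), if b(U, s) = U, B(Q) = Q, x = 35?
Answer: -46 + I*√1549 ≈ -46.0 + 39.357*I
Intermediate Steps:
O = I*√1549 (O = √(33*(-48) + 35) = √(-1584 + 35) = √(-1549) = I*√1549 ≈ 39.357*I)
O + B(-46) = I*√1549 - 46 = -46 + I*√1549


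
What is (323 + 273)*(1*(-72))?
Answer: -42912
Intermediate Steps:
(323 + 273)*(1*(-72)) = 596*(-72) = -42912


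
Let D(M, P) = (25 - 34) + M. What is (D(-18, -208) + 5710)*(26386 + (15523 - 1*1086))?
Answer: 231997109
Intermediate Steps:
D(M, P) = -9 + M
(D(-18, -208) + 5710)*(26386 + (15523 - 1*1086)) = ((-9 - 18) + 5710)*(26386 + (15523 - 1*1086)) = (-27 + 5710)*(26386 + (15523 - 1086)) = 5683*(26386 + 14437) = 5683*40823 = 231997109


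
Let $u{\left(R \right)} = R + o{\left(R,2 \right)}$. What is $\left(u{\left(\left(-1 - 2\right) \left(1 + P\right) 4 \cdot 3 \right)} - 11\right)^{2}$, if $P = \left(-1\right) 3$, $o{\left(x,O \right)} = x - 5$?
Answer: $16384$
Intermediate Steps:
$o{\left(x,O \right)} = -5 + x$
$P = -3$
$u{\left(R \right)} = -5 + 2 R$ ($u{\left(R \right)} = R + \left(-5 + R\right) = -5 + 2 R$)
$\left(u{\left(\left(-1 - 2\right) \left(1 + P\right) 4 \cdot 3 \right)} - 11\right)^{2} = \left(\left(-5 + 2 \left(-1 - 2\right) \left(1 - 3\right) 4 \cdot 3\right) - 11\right)^{2} = \left(\left(-5 + 2 \left(-3\right) \left(-2\right) 4 \cdot 3\right) - 11\right)^{2} = \left(\left(-5 + 2 \cdot 6 \cdot 4 \cdot 3\right) - 11\right)^{2} = \left(\left(-5 + 2 \cdot 24 \cdot 3\right) - 11\right)^{2} = \left(\left(-5 + 2 \cdot 72\right) - 11\right)^{2} = \left(\left(-5 + 144\right) - 11\right)^{2} = \left(139 - 11\right)^{2} = 128^{2} = 16384$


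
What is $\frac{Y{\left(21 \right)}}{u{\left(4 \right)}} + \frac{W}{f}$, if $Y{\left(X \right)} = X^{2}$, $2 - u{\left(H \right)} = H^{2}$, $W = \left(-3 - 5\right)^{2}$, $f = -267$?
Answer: $- \frac{16949}{534} \approx -31.74$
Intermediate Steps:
$W = 64$ ($W = \left(-8\right)^{2} = 64$)
$u{\left(H \right)} = 2 - H^{2}$
$\frac{Y{\left(21 \right)}}{u{\left(4 \right)}} + \frac{W}{f} = \frac{21^{2}}{2 - 4^{2}} + \frac{64}{-267} = \frac{441}{2 - 16} + 64 \left(- \frac{1}{267}\right) = \frac{441}{2 - 16} - \frac{64}{267} = \frac{441}{-14} - \frac{64}{267} = 441 \left(- \frac{1}{14}\right) - \frac{64}{267} = - \frac{63}{2} - \frac{64}{267} = - \frac{16949}{534}$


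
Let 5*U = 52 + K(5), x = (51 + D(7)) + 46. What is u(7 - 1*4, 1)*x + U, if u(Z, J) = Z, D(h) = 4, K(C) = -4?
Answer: 1563/5 ≈ 312.60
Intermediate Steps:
x = 101 (x = (51 + 4) + 46 = 55 + 46 = 101)
U = 48/5 (U = (52 - 4)/5 = (⅕)*48 = 48/5 ≈ 9.6000)
u(7 - 1*4, 1)*x + U = (7 - 1*4)*101 + 48/5 = (7 - 4)*101 + 48/5 = 3*101 + 48/5 = 303 + 48/5 = 1563/5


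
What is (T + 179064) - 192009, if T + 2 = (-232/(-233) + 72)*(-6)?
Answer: -3118699/233 ≈ -13385.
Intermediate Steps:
T = -102514/233 (T = -2 + (-232/(-233) + 72)*(-6) = -2 + (-232*(-1/233) + 72)*(-6) = -2 + (232/233 + 72)*(-6) = -2 + (17008/233)*(-6) = -2 - 102048/233 = -102514/233 ≈ -439.97)
(T + 179064) - 192009 = (-102514/233 + 179064) - 192009 = 41619398/233 - 192009 = -3118699/233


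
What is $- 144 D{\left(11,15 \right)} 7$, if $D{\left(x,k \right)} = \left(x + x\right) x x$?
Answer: $-2683296$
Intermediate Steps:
$D{\left(x,k \right)} = 2 x^{3}$ ($D{\left(x,k \right)} = 2 x x x = 2 x^{2} x = 2 x^{3}$)
$- 144 D{\left(11,15 \right)} 7 = - 144 \cdot 2 \cdot 11^{3} \cdot 7 = - 144 \cdot 2 \cdot 1331 \cdot 7 = \left(-144\right) 2662 \cdot 7 = \left(-383328\right) 7 = -2683296$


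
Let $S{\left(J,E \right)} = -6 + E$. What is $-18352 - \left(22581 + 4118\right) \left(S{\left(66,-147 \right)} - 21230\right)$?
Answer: $570886365$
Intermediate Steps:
$-18352 - \left(22581 + 4118\right) \left(S{\left(66,-147 \right)} - 21230\right) = -18352 - \left(22581 + 4118\right) \left(\left(-6 - 147\right) - 21230\right) = -18352 - 26699 \left(-153 - 21230\right) = -18352 - 26699 \left(-21383\right) = -18352 - -570904717 = -18352 + 570904717 = 570886365$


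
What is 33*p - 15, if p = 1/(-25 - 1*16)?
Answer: -648/41 ≈ -15.805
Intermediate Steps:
p = -1/41 (p = 1/(-25 - 16) = 1/(-41) = -1/41 ≈ -0.024390)
33*p - 15 = 33*(-1/41) - 15 = -33/41 - 15 = -648/41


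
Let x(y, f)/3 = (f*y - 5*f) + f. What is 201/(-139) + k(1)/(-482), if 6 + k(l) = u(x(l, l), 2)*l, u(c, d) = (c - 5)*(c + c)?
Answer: -65538/33499 ≈ -1.9564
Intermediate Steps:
x(y, f) = -12*f + 3*f*y (x(y, f) = 3*((f*y - 5*f) + f) = 3*((-5*f + f*y) + f) = 3*(-4*f + f*y) = -12*f + 3*f*y)
u(c, d) = 2*c*(-5 + c) (u(c, d) = (-5 + c)*(2*c) = 2*c*(-5 + c))
k(l) = -6 + 6*l²*(-5 + 3*l*(-4 + l))*(-4 + l) (k(l) = -6 + (2*(3*l*(-4 + l))*(-5 + 3*l*(-4 + l)))*l = -6 + (6*l*(-5 + 3*l*(-4 + l))*(-4 + l))*l = -6 + 6*l²*(-5 + 3*l*(-4 + l))*(-4 + l))
201/(-139) + k(1)/(-482) = 201/(-139) + (-6 + 6*1²*(-5 + 3*1*(-4 + 1))*(-4 + 1))/(-482) = 201*(-1/139) + (-6 + 6*1*(-5 + 3*1*(-3))*(-3))*(-1/482) = -201/139 + (-6 + 6*1*(-5 - 9)*(-3))*(-1/482) = -201/139 + (-6 + 6*1*(-14)*(-3))*(-1/482) = -201/139 + (-6 + 252)*(-1/482) = -201/139 + 246*(-1/482) = -201/139 - 123/241 = -65538/33499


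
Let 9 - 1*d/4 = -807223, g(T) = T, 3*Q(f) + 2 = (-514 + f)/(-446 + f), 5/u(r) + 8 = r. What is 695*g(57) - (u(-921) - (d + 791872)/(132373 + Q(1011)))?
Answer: 196755508475540/4962886149 ≈ 39645.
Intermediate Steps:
u(r) = 5/(-8 + r)
Q(f) = -2/3 + (-514 + f)/(3*(-446 + f)) (Q(f) = -2/3 + ((-514 + f)/(-446 + f))/3 = -2/3 + (-514 + f)/(3*(-446 + f)))
d = 3228928 (d = 36 - 4*(-807223) = 36 + 3228892 = 3228928)
695*g(57) - (u(-921) - (d + 791872)/(132373 + Q(1011))) = 695*57 - (5/(-8 - 921) - (3228928 + 791872)/(132373 + (378 - 1*1011)/(3*(-446 + 1011)))) = 39615 - (5/(-929) - 4020800/(132373 + (1/3)*(378 - 1011)/565)) = 39615 - (5*(-1/929) - 4020800/(132373 + (1/3)*(1/565)*(-633))) = 39615 - (-5/929 - 4020800/(132373 - 211/565)) = 39615 - (-5/929 - 4020800/74790534/565) = 39615 - (-5/929 - 4020800*565/74790534) = 39615 - (-5/929 - 1*162268000/5342181) = 39615 - (-5/929 - 162268000/5342181) = 39615 - 1*(-150773682905/4962886149) = 39615 + 150773682905/4962886149 = 196755508475540/4962886149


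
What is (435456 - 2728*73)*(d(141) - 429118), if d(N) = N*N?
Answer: -96707613944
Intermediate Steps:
d(N) = N²
(435456 - 2728*73)*(d(141) - 429118) = (435456 - 2728*73)*(141² - 429118) = (435456 - 199144)*(19881 - 429118) = 236312*(-409237) = -96707613944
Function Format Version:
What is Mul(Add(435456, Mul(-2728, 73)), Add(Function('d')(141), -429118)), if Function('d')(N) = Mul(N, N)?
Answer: -96707613944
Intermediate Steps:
Function('d')(N) = Pow(N, 2)
Mul(Add(435456, Mul(-2728, 73)), Add(Function('d')(141), -429118)) = Mul(Add(435456, Mul(-2728, 73)), Add(Pow(141, 2), -429118)) = Mul(Add(435456, -199144), Add(19881, -429118)) = Mul(236312, -409237) = -96707613944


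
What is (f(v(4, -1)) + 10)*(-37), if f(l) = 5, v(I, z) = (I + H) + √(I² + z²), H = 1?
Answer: -555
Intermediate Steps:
v(I, z) = 1 + I + √(I² + z²) (v(I, z) = (I + 1) + √(I² + z²) = (1 + I) + √(I² + z²) = 1 + I + √(I² + z²))
(f(v(4, -1)) + 10)*(-37) = (5 + 10)*(-37) = 15*(-37) = -555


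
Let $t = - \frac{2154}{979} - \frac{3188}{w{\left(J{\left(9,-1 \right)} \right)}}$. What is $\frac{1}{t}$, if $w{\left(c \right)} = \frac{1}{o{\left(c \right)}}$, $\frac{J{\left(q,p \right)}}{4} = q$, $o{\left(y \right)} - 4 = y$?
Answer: $- \frac{979}{124844234} \approx -7.8418 \cdot 10^{-6}$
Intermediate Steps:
$o{\left(y \right)} = 4 + y$
$J{\left(q,p \right)} = 4 q$
$w{\left(c \right)} = \frac{1}{4 + c}$
$t = - \frac{124844234}{979}$ ($t = - \frac{2154}{979} - \frac{3188}{\frac{1}{4 + 4 \cdot 9}} = \left(-2154\right) \frac{1}{979} - \frac{3188}{\frac{1}{4 + 36}} = - \frac{2154}{979} - \frac{3188}{\frac{1}{40}} = - \frac{2154}{979} - 3188 \frac{1}{\frac{1}{40}} = - \frac{2154}{979} - 127520 = - \frac{124844234}{979} \approx -1.2752 \cdot 10^{5}$)
$\frac{1}{t} = \frac{1}{- \frac{124844234}{979}} = - \frac{979}{124844234}$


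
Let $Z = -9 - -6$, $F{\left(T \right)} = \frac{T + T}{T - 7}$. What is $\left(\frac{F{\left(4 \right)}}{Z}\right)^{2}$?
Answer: $\frac{64}{81} \approx 0.79012$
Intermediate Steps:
$F{\left(T \right)} = \frac{2 T}{-7 + T}$
$Z = -3$ ($Z = -9 + 6 = -3$)
$\left(\frac{F{\left(4 \right)}}{Z}\right)^{2} = \left(\frac{2 \cdot 4 \frac{1}{-7 + 4}}{-3}\right)^{2} = \left(2 \cdot 4 \frac{1}{-3} \left(- \frac{1}{3}\right)\right)^{2} = \left(2 \cdot 4 \left(- \frac{1}{3}\right) \left(- \frac{1}{3}\right)\right)^{2} = \left(\left(- \frac{8}{3}\right) \left(- \frac{1}{3}\right)\right)^{2} = \left(\frac{8}{9}\right)^{2} = \frac{64}{81}$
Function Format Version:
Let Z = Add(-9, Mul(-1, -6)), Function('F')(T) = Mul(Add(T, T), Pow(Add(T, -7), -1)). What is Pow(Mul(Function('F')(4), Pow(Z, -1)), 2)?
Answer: Rational(64, 81) ≈ 0.79012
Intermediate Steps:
Function('F')(T) = Mul(2, T, Pow(Add(-7, T), -1)) (Function('F')(T) = Mul(Mul(2, T), Pow(Add(-7, T), -1)) = Mul(2, T, Pow(Add(-7, T), -1)))
Z = -3 (Z = Add(-9, 6) = -3)
Pow(Mul(Function('F')(4), Pow(Z, -1)), 2) = Pow(Mul(Mul(2, 4, Pow(Add(-7, 4), -1)), Pow(-3, -1)), 2) = Pow(Mul(Mul(2, 4, Pow(-3, -1)), Rational(-1, 3)), 2) = Pow(Mul(Mul(2, 4, Rational(-1, 3)), Rational(-1, 3)), 2) = Pow(Mul(Rational(-8, 3), Rational(-1, 3)), 2) = Pow(Rational(8, 9), 2) = Rational(64, 81)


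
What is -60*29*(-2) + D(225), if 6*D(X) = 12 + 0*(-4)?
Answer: 3482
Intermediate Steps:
D(X) = 2 (D(X) = (12 + 0*(-4))/6 = (12 + 0)/6 = (⅙)*12 = 2)
-60*29*(-2) + D(225) = -60*29*(-2) + 2 = -1740*(-2) + 2 = 3480 + 2 = 3482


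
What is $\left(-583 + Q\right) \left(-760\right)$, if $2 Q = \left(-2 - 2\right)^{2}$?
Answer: $437000$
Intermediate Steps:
$Q = 8$ ($Q = \frac{\left(-2 - 2\right)^{2}}{2} = \frac{\left(-4\right)^{2}}{2} = \frac{1}{2} \cdot 16 = 8$)
$\left(-583 + Q\right) \left(-760\right) = \left(-583 + 8\right) \left(-760\right) = \left(-575\right) \left(-760\right) = 437000$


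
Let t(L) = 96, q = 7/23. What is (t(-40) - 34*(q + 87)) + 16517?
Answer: 313827/23 ≈ 13645.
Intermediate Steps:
q = 7/23 (q = 7*(1/23) = 7/23 ≈ 0.30435)
(t(-40) - 34*(q + 87)) + 16517 = (96 - 34*(7/23 + 87)) + 16517 = (96 - 34*2008/23) + 16517 = (96 - 68272/23) + 16517 = -66064/23 + 16517 = 313827/23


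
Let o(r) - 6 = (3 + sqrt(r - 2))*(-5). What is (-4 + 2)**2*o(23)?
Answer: -36 - 20*sqrt(21) ≈ -127.65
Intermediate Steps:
o(r) = -9 - 5*sqrt(-2 + r) (o(r) = 6 + (3 + sqrt(r - 2))*(-5) = 6 + (3 + sqrt(-2 + r))*(-5) = 6 + (-15 - 5*sqrt(-2 + r)) = -9 - 5*sqrt(-2 + r))
(-4 + 2)**2*o(23) = (-4 + 2)**2*(-9 - 5*sqrt(-2 + 23)) = (-2)**2*(-9 - 5*sqrt(21)) = 4*(-9 - 5*sqrt(21)) = -36 - 20*sqrt(21)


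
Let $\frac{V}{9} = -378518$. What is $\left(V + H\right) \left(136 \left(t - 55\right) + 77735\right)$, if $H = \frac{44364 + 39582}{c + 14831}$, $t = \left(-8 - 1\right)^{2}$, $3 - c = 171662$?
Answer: $- \frac{7236641719696037}{26138} \approx -2.7686 \cdot 10^{11}$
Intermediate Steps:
$c = -171659$ ($c = 3 - 171662 = -171659$)
$t = 81$ ($t = \left(-9\right)^{2} = 81$)
$V = -3406662$ ($V = 9 \left(-378518\right) = -3406662$)
$H = - \frac{13991}{26138}$ ($H = \frac{44364 + 39582}{-171659 + 14831} = \frac{83946}{-156828} = 83946 \left(- \frac{1}{156828}\right) = - \frac{13991}{26138} \approx -0.53527$)
$\left(V + H\right) \left(136 \left(t - 55\right) + 77735\right) = \left(-3406662 - \frac{13991}{26138}\right) \left(136 \left(81 - 55\right) + 77735\right) = - \frac{89043345347 \left(136 \cdot 26 + 77735\right)}{26138} = - \frac{89043345347 \left(3536 + 77735\right)}{26138} = \left(- \frac{89043345347}{26138}\right) 81271 = - \frac{7236641719696037}{26138}$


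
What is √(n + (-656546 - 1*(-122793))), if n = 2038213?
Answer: 2*√376115 ≈ 1226.6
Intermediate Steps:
√(n + (-656546 - 1*(-122793))) = √(2038213 + (-656546 - 1*(-122793))) = √(2038213 + (-656546 + 122793)) = √(2038213 - 533753) = √1504460 = 2*√376115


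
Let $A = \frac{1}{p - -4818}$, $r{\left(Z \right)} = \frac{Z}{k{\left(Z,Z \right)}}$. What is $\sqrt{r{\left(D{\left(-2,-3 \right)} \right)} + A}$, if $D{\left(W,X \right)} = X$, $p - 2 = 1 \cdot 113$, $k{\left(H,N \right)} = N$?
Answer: $\frac{\sqrt{24339422}}{4933} \approx 1.0001$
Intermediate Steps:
$p = 115$ ($p = 2 + 1 \cdot 113 = 2 + 113 = 115$)
$r{\left(Z \right)} = 1$ ($r{\left(Z \right)} = \frac{Z}{Z} = 1$)
$A = \frac{1}{4933}$ ($A = \frac{1}{115 - -4818} = \frac{1}{115 + 4818} = \frac{1}{4933} \approx 0.00020272$)
$\sqrt{r{\left(D{\left(-2,-3 \right)} \right)} + A} = \sqrt{1 + \frac{1}{4933}} = \sqrt{\frac{4934}{4933}} = \frac{\sqrt{24339422}}{4933}$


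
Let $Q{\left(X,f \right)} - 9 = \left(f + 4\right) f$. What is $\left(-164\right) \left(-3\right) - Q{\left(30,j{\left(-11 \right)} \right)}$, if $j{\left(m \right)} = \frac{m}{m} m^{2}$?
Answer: $-14642$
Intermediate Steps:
$j{\left(m \right)} = m^{2}$ ($j{\left(m \right)} = 1 m^{2} = m^{2}$)
$Q{\left(X,f \right)} = 9 + f \left(4 + f\right)$ ($Q{\left(X,f \right)} = 9 + \left(f + 4\right) f = 9 + \left(4 + f\right) f = 9 + f \left(4 + f\right)$)
$\left(-164\right) \left(-3\right) - Q{\left(30,j{\left(-11 \right)} \right)} = \left(-164\right) \left(-3\right) - \left(9 + \left(\left(-11\right)^{2}\right)^{2} + 4 \left(-11\right)^{2}\right) = 492 - \left(9 + 121^{2} + 4 \cdot 121\right) = 492 - \left(9 + 14641 + 484\right) = 492 - 15134 = -14642$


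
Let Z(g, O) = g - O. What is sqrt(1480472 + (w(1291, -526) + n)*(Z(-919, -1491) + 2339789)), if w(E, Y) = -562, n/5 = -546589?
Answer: 7*I*sqrt(130559014195) ≈ 2.5293e+6*I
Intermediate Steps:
n = -2732945 (n = 5*(-546589) = -2732945)
sqrt(1480472 + (w(1291, -526) + n)*(Z(-919, -1491) + 2339789)) = sqrt(1480472 + (-562 - 2732945)*((-919 - 1*(-1491)) + 2339789)) = sqrt(1480472 - 2733507*((-919 + 1491) + 2339789)) = sqrt(1480472 - 2733507*(572 + 2339789)) = sqrt(1480472 - 2733507*2340361) = sqrt(1480472 - 6397393176027) = sqrt(-6397391695555) = 7*I*sqrt(130559014195)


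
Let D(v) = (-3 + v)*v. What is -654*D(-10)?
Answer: -85020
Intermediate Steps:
D(v) = v*(-3 + v)
-654*D(-10) = -(-6540)*(-3 - 10) = -(-6540)*(-13) = -654*130 = -85020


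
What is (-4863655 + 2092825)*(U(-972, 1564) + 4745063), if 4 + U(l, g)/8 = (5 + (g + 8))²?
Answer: -68274534094290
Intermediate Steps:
U(l, g) = -32 + 8*(13 + g)² (U(l, g) = -32 + 8*(5 + (g + 8))² = -32 + 8*(5 + (8 + g))² = -32 + 8*(13 + g)²)
(-4863655 + 2092825)*(U(-972, 1564) + 4745063) = (-4863655 + 2092825)*((-32 + 8*(13 + 1564)²) + 4745063) = -2770830*((-32 + 8*1577²) + 4745063) = -2770830*((-32 + 8*2486929) + 4745063) = -2770830*((-32 + 19895432) + 4745063) = -2770830*(19895400 + 4745063) = -2770830*24640463 = -68274534094290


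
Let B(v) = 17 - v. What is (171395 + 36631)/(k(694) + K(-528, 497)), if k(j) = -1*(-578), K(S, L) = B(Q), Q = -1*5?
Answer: 34671/100 ≈ 346.71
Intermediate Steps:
Q = -5
K(S, L) = 22 (K(S, L) = 17 - 1*(-5) = 17 + 5 = 22)
k(j) = 578
(171395 + 36631)/(k(694) + K(-528, 497)) = (171395 + 36631)/(578 + 22) = 208026/600 = 208026*(1/600) = 34671/100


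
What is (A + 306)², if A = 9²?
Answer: 149769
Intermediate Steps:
A = 81
(A + 306)² = (81 + 306)² = 387² = 149769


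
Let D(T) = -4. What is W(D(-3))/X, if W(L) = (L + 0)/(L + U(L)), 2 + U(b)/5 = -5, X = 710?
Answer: 2/13845 ≈ 0.00014446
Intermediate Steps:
U(b) = -35 (U(b) = -10 + 5*(-5) = -10 - 25 = -35)
W(L) = L/(-35 + L) (W(L) = (L + 0)/(L - 35) = L/(-35 + L))
W(D(-3))/X = -4/(-35 - 4)/710 = -4/(-39)*(1/710) = -4*(-1/39)*(1/710) = (4/39)*(1/710) = 2/13845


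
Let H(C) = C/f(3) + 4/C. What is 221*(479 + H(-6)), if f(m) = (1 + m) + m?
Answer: 2215967/21 ≈ 1.0552e+5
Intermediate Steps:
f(m) = 1 + 2*m
H(C) = 4/C + C/7 (H(C) = C/(1 + 2*3) + 4/C = C/(1 + 6) + 4/C = C/7 + 4/C = 4/C + C/7)
221*(479 + H(-6)) = 221*(479 + (4/(-6) + (⅐)*(-6))) = 221*(479 + (4*(-⅙) - 6/7)) = 221*(479 + (-⅔ - 6/7)) = 221*(479 - 32/21) = 221*(10027/21) = 2215967/21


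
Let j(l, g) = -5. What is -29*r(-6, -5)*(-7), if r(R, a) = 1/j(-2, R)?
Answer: -203/5 ≈ -40.600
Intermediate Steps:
r(R, a) = -1/5 (r(R, a) = 1/(-5) = -1/5)
-29*r(-6, -5)*(-7) = -29*(-1/5)*(-7) = (29/5)*(-7) = -203/5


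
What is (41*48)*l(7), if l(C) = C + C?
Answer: 27552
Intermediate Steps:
l(C) = 2*C
(41*48)*l(7) = (41*48)*(2*7) = 1968*14 = 27552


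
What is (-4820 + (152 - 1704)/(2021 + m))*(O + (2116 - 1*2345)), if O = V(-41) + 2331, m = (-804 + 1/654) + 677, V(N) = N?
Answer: -12307134023028/1238677 ≈ -9.9357e+6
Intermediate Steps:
m = -83057/654 (m = (-804 + 1/654) + 677 = -525815/654 + 677 = -83057/654 ≈ -127.00)
O = 2290 (O = -41 + 2331 = 2290)
(-4820 + (152 - 1704)/(2021 + m))*(O + (2116 - 1*2345)) = (-4820 + (152 - 1704)/(2021 - 83057/654))*(2290 + (2116 - 1*2345)) = (-4820 - 1552/1238677/654)*(2290 + (2116 - 2345)) = (-4820 - 1552*654/1238677)*(2290 - 229) = (-4820 - 1015008/1238677)*2061 = -5971438148/1238677*2061 = -12307134023028/1238677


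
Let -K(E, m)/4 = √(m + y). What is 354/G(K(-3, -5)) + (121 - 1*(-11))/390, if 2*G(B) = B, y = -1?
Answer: 22/65 + 59*I*√6/2 ≈ 0.33846 + 72.26*I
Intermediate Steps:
K(E, m) = -4*√(-1 + m) (K(E, m) = -4*√(m - 1) = -4*√(-1 + m))
G(B) = B/2
354/G(K(-3, -5)) + (121 - 1*(-11))/390 = 354/(((-4*√(-1 - 5))/2)) + (121 - 1*(-11))/390 = 354/(((-4*I*√6)/2)) + (121 + 11)*(1/390) = 354/(((-4*I*√6)/2)) + 132*(1/390) = 354/(((-4*I*√6)/2)) + 22/65 = 354/((-2*I*√6)) + 22/65 = 354*(I*√6/12) + 22/65 = 59*I*√6/2 + 22/65 = 22/65 + 59*I*√6/2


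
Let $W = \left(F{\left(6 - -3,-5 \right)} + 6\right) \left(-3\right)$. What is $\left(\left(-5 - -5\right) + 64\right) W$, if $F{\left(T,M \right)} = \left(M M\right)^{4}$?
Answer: $-75001152$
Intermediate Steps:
$F{\left(T,M \right)} = M^{8}$ ($F{\left(T,M \right)} = \left(M^{2}\right)^{4} = M^{8}$)
$W = -1171893$ ($W = \left(\left(-5\right)^{8} + 6\right) \left(-3\right) = \left(390625 + 6\right) \left(-3\right) = 390631 \left(-3\right) = -1171893$)
$\left(\left(-5 - -5\right) + 64\right) W = \left(\left(-5 - -5\right) + 64\right) \left(-1171893\right) = \left(\left(-5 + 5\right) + 64\right) \left(-1171893\right) = \left(0 + 64\right) \left(-1171893\right) = 64 \left(-1171893\right) = -75001152$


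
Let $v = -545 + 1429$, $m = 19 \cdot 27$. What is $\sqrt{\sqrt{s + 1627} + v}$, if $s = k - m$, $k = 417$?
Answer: $\sqrt{884 + \sqrt{1531}} \approx 30.383$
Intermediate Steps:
$m = 513$
$s = -96$ ($s = 417 - 513 = -96$)
$v = 884$
$\sqrt{\sqrt{s + 1627} + v} = \sqrt{\sqrt{-96 + 1627} + 884} = \sqrt{\sqrt{1531} + 884} = \sqrt{884 + \sqrt{1531}}$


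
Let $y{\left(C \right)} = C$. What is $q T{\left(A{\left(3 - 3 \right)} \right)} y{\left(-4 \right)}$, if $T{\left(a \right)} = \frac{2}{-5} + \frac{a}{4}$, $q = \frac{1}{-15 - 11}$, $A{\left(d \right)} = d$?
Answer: $- \frac{4}{65} \approx -0.061538$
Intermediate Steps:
$q = - \frac{1}{26}$ ($q = \frac{1}{-26} = - \frac{1}{26} \approx -0.038462$)
$T{\left(a \right)} = - \frac{2}{5} + \frac{a}{4}$ ($T{\left(a \right)} = 2 \left(- \frac{1}{5}\right) + a \frac{1}{4} = - \frac{2}{5} + \frac{a}{4}$)
$q T{\left(A{\left(3 - 3 \right)} \right)} y{\left(-4 \right)} = - \frac{- \frac{2}{5} + \frac{3 - 3}{4}}{26} \left(-4\right) = - \frac{- \frac{2}{5} + \frac{1}{4} \cdot 0}{26} \left(-4\right) = - \frac{- \frac{2}{5} + 0}{26} \left(-4\right) = \left(- \frac{1}{26}\right) \left(- \frac{2}{5}\right) \left(-4\right) = \frac{1}{65} \left(-4\right) = - \frac{4}{65}$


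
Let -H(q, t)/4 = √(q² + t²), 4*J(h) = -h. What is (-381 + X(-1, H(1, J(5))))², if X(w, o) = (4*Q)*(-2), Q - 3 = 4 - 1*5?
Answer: 157609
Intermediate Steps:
Q = 2 (Q = 3 + (4 - 1*5) = 3 + (4 - 5) = 3 - 1 = 2)
J(h) = -h/4 (J(h) = (-h)/4 = -h/4)
H(q, t) = -4*√(q² + t²)
X(w, o) = -16 (X(w, o) = (4*2)*(-2) = 8*(-2) = -16)
(-381 + X(-1, H(1, J(5))))² = (-381 - 16)² = (-397)² = 157609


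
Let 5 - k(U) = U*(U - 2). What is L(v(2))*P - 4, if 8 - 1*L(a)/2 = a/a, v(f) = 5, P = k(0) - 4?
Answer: 10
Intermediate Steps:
k(U) = 5 - U*(-2 + U) (k(U) = 5 - U*(U - 2) = 5 - U*(-2 + U))
P = 1 (P = (5 - 1*0**2 + 2*0) - 4 = (5 - 1*0 + 0) - 4 = (5 + 0 + 0) - 4 = 5 - 4 = 1)
L(a) = 14 (L(a) = 16 - 2*a/a = 16 - 2*1 = 16 - 2 = 14)
L(v(2))*P - 4 = 14*1 - 4 = 14 - 4 = 10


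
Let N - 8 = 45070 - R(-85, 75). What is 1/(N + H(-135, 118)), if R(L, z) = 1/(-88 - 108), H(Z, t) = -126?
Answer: 196/8810593 ≈ 2.2246e-5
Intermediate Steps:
R(L, z) = -1/196 (R(L, z) = 1/(-196) = -1/196)
N = 8835289/196 (N = 8 + (45070 - 1*(-1/196)) = 8 + (45070 + 1/196) = 8 + 8833721/196 = 8835289/196 ≈ 45078.)
1/(N + H(-135, 118)) = 1/(8835289/196 - 126) = 1/(8810593/196) = 196/8810593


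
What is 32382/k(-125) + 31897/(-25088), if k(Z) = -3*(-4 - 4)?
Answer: 33818087/25088 ≈ 1348.0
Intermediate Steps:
k(Z) = 24 (k(Z) = -3*(-8) = 24)
32382/k(-125) + 31897/(-25088) = 32382/24 + 31897/(-25088) = 32382*(1/24) + 31897*(-1/25088) = 5397/4 - 31897/25088 = 33818087/25088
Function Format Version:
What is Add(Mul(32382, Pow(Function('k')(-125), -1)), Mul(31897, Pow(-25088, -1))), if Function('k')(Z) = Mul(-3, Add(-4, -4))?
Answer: Rational(33818087, 25088) ≈ 1348.0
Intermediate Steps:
Function('k')(Z) = 24 (Function('k')(Z) = Mul(-3, -8) = 24)
Add(Mul(32382, Pow(Function('k')(-125), -1)), Mul(31897, Pow(-25088, -1))) = Add(Mul(32382, Pow(24, -1)), Mul(31897, Pow(-25088, -1))) = Add(Mul(32382, Rational(1, 24)), Mul(31897, Rational(-1, 25088))) = Add(Rational(5397, 4), Rational(-31897, 25088)) = Rational(33818087, 25088)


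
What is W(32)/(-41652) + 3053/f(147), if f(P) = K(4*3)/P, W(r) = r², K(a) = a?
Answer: 1557752537/41652 ≈ 37399.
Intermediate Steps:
f(P) = 12/P (f(P) = (4*3)/P = 12/P)
W(32)/(-41652) + 3053/f(147) = 32²/(-41652) + 3053/((12/147)) = 1024*(-1/41652) + 3053/((12*(1/147))) = -256/10413 + 3053/(4/49) = -256/10413 + 3053*(49/4) = -256/10413 + 149597/4 = 1557752537/41652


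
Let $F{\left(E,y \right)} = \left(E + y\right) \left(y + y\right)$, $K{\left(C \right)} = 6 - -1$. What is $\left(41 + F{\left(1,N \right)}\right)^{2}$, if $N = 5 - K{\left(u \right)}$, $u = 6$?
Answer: $2025$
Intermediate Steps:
$K{\left(C \right)} = 7$ ($K{\left(C \right)} = 6 + 1 = 7$)
$N = -2$ ($N = 5 - 7 = -2$)
$F{\left(E,y \right)} = 2 y \left(E + y\right)$ ($F{\left(E,y \right)} = \left(E + y\right) 2 y = 2 y \left(E + y\right)$)
$\left(41 + F{\left(1,N \right)}\right)^{2} = \left(41 + 2 \left(-2\right) \left(1 - 2\right)\right)^{2} = \left(41 + 2 \left(-2\right) \left(-1\right)\right)^{2} = \left(41 + 4\right)^{2} = 45^{2} = 2025$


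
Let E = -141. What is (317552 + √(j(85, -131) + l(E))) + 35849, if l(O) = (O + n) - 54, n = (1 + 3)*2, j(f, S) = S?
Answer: 353401 + I*√318 ≈ 3.534e+5 + 17.833*I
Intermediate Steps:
n = 8 (n = 4*2 = 8)
l(O) = -46 + O (l(O) = (O + 8) - 54 = (8 + O) - 54 = -46 + O)
(317552 + √(j(85, -131) + l(E))) + 35849 = (317552 + √(-131 + (-46 - 141))) + 35849 = (317552 + √(-131 - 187)) + 35849 = (317552 + √(-318)) + 35849 = (317552 + I*√318) + 35849 = 353401 + I*√318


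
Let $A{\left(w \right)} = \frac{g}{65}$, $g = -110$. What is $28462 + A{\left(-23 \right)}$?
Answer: $\frac{369984}{13} \approx 28460.0$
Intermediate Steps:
$A{\left(w \right)} = - \frac{22}{13}$ ($A{\left(w \right)} = - \frac{110}{65} = \left(-110\right) \frac{1}{65} = - \frac{22}{13}$)
$28462 + A{\left(-23 \right)} = 28462 - \frac{22}{13} = \frac{369984}{13}$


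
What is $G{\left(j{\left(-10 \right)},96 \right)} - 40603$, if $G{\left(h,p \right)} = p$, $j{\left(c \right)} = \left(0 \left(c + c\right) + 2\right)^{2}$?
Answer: $-40507$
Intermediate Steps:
$j{\left(c \right)} = 4$ ($j{\left(c \right)} = \left(0 \cdot 2 c + 2\right)^{2} = \left(0 + 2\right)^{2} = 2^{2} = 4$)
$G{\left(j{\left(-10 \right)},96 \right)} - 40603 = 96 - 40603 = -40507$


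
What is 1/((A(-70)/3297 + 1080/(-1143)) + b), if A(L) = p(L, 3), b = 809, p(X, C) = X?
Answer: 59817/48334163 ≈ 0.0012376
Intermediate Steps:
A(L) = L
1/((A(-70)/3297 + 1080/(-1143)) + b) = 1/((-70/3297 + 1080/(-1143)) + 809) = 1/((-70*1/3297 + 1080*(-1/1143)) + 809) = 1/((-10/471 - 120/127) + 809) = 1/(-57790/59817 + 809) = 1/(48334163/59817) = 59817/48334163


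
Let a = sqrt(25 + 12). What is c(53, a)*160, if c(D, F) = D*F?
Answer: 8480*sqrt(37) ≈ 51582.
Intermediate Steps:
a = sqrt(37) ≈ 6.0828
c(53, a)*160 = (53*sqrt(37))*160 = 8480*sqrt(37)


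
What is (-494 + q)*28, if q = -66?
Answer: -15680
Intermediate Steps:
(-494 + q)*28 = (-494 - 66)*28 = -560*28 = -15680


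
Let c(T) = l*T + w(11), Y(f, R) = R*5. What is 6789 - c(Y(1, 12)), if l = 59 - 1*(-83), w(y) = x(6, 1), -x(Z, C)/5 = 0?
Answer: -1731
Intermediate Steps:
x(Z, C) = 0 (x(Z, C) = -5*0 = 0)
w(y) = 0
Y(f, R) = 5*R
l = 142 (l = 59 + 83 = 142)
c(T) = 142*T (c(T) = 142*T + 0 = 142*T)
6789 - c(Y(1, 12)) = 6789 - 142*5*12 = 6789 - 142*60 = 6789 - 1*8520 = 6789 - 8520 = -1731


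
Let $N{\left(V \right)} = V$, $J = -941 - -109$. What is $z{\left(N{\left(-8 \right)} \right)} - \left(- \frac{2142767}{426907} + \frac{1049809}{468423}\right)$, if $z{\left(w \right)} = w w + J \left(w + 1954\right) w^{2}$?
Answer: $- \frac{20721316464625651906}{199973057661} \approx -1.0362 \cdot 10^{8}$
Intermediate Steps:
$J = -832$ ($J = -941 + 109 = -832$)
$z{\left(w \right)} = w^{2} + w^{2} \left(-1625728 - 832 w\right)$ ($z{\left(w \right)} = w w + - 832 \left(w + 1954\right) w^{2} = w^{2} + - 832 \left(1954 + w\right) w^{2} = w^{2} + \left(-1625728 - 832 w\right) w^{2} = w^{2} + w^{2} \left(-1625728 - 832 w\right)$)
$z{\left(N{\left(-8 \right)} \right)} - \left(- \frac{2142767}{426907} + \frac{1049809}{468423}\right) = \left(-8\right)^{2} \left(-1625727 - -6656\right) - \left(- \frac{2142767}{426907} + \frac{1049809}{468423}\right) = 64 \left(-1625727 + 6656\right) - - \frac{555550535678}{199973057661} = 64 \left(-1619071\right) + \left(- \frac{1049809}{468423} + \frac{2142767}{426907}\right) = -103620544 + \frac{555550535678}{199973057661} = - \frac{20721316464625651906}{199973057661}$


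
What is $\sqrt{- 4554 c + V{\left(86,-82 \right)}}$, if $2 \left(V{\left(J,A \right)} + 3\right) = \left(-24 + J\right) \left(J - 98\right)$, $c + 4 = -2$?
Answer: $\sqrt{26949} \approx 164.16$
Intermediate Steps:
$c = -6$ ($c = -4 - 2 = -6$)
$V{\left(J,A \right)} = -3 + \frac{\left(-98 + J\right) \left(-24 + J\right)}{2}$ ($V{\left(J,A \right)} = -3 + \frac{\left(-24 + J\right) \left(J - 98\right)}{2} = -3 + \frac{\left(-24 + J\right) \left(-98 + J\right)}{2} = -3 + \frac{\left(-98 + J\right) \left(-24 + J\right)}{2}$)
$\sqrt{- 4554 c + V{\left(86,-82 \right)}} = \sqrt{\left(-4554\right) \left(-6\right) + \left(1173 + \frac{86^{2}}{2} - 5246\right)} = \sqrt{27324 + \left(1173 + \frac{1}{2} \cdot 7396 - 5246\right)} = \sqrt{27324 + \left(1173 + 3698 - 5246\right)} = \sqrt{27324 - 375} = \sqrt{26949}$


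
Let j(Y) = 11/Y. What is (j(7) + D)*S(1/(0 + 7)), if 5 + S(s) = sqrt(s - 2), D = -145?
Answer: 5020/7 - 1004*I*sqrt(91)/49 ≈ 717.14 - 195.46*I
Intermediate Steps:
S(s) = -5 + sqrt(-2 + s) (S(s) = -5 + sqrt(s - 2) = -5 + sqrt(-2 + s))
(j(7) + D)*S(1/(0 + 7)) = (11/7 - 145)*(-5 + sqrt(-2 + 1/(0 + 7))) = (11*(1/7) - 145)*(-5 + sqrt(-2 + 1/7)) = (11/7 - 145)*(-5 + sqrt(-2 + 1/7)) = -1004*(-5 + sqrt(-13/7))/7 = -1004*(-5 + I*sqrt(91)/7)/7 = 5020/7 - 1004*I*sqrt(91)/49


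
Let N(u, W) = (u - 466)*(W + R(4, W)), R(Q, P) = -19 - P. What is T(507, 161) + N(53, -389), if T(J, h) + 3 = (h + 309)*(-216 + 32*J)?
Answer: 7531604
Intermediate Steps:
N(u, W) = 8854 - 19*u (N(u, W) = (u - 466)*(W + (-19 - W)) = (-466 + u)*(-19) = 8854 - 19*u)
T(J, h) = -3 + (-216 + 32*J)*(309 + h) (T(J, h) = -3 + (h + 309)*(-216 + 32*J) = -3 + (309 + h)*(-216 + 32*J) = -3 + (-216 + 32*J)*(309 + h))
T(507, 161) + N(53, -389) = (-66747 - 216*161 + 9888*507 + 32*507*161) + (8854 - 19*53) = (-66747 - 34776 + 5013216 + 2612064) + (8854 - 1007) = 7523757 + 7847 = 7531604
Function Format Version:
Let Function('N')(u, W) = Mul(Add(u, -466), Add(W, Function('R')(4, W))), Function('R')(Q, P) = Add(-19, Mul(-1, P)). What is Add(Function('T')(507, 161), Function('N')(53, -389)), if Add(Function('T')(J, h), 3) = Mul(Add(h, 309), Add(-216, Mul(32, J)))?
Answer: 7531604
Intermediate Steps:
Function('N')(u, W) = Add(8854, Mul(-19, u)) (Function('N')(u, W) = Mul(Add(u, -466), Add(W, Add(-19, Mul(-1, W)))) = Mul(Add(-466, u), -19) = Add(8854, Mul(-19, u)))
Function('T')(J, h) = Add(-3, Mul(Add(-216, Mul(32, J)), Add(309, h))) (Function('T')(J, h) = Add(-3, Mul(Add(h, 309), Add(-216, Mul(32, J)))) = Add(-3, Mul(Add(309, h), Add(-216, Mul(32, J)))) = Add(-3, Mul(Add(-216, Mul(32, J)), Add(309, h))))
Add(Function('T')(507, 161), Function('N')(53, -389)) = Add(Add(-66747, Mul(-216, 161), Mul(9888, 507), Mul(32, 507, 161)), Add(8854, Mul(-19, 53))) = Add(Add(-66747, -34776, 5013216, 2612064), Add(8854, -1007)) = Add(7523757, 7847) = 7531604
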